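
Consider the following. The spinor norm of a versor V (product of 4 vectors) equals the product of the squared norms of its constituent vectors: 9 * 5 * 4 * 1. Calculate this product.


Spinor norm N(V) = |v1|^2 * |v2|^2 * ... * |v4|^2
= 9 * 5 * 4 * 1
Running product: 9, 45, 180, 180
N(V) = 180


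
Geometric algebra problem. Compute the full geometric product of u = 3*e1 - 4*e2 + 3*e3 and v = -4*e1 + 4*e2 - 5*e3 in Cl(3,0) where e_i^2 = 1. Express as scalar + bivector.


In Cl(3,0): e_i^2 = 1, e_ie_j = -e_je_i for i != j.
Scalar part = u . v = 3*(-4) + (-4)*4 + 3*(-5)
= -12 + (-16) + (-15) = -43
e12 coeff = 3*4 - (-4)*(-4) = 12 - 16 = -4
e13 coeff = 3*(-5) - 3*(-4) = -15 - (-12) = -3
e23 coeff = (-4)*(-5) - 3*4 = 20 - 12 = 8
uv = -43 - 4*e12 - 3*e13 + 8*e23


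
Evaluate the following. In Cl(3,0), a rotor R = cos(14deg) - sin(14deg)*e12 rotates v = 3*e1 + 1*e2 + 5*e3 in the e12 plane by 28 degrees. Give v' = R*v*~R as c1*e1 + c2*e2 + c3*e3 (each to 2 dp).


Rotor R = cos(14deg) - sin(14deg)*e12
Rotation angle theta = 2 * 14 = 28 degrees in the e12 plane (e1 -> e2).
The component perpendicular to the plane (e3) is invariant: v'_3 = v3 = 5.00
cos(28deg) = 0.8829, sin(28deg) = 0.4695
v'_1 = v1*cos(theta) - v2*sin(theta) = 3*0.8829 - 1*0.4695 = 2.18
v'_2 = v1*sin(theta) + v2*cos(theta) = 3*0.4695 + 1*0.8829 = 2.29
v' = 2.18*e1 + 2.29*e2 + 5.00*e3


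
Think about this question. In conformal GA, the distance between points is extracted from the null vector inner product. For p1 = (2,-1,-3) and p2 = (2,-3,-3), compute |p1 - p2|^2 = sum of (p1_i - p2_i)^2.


p1 - p2 = (0, 2, 0)
|p1 - p2|^2 = 0^2 + 2^2 + 0^2
= 0 + 4 + 0
= 4


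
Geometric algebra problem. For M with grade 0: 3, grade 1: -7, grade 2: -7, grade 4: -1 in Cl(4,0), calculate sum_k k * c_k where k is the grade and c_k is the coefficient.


Grade-weighted sum = sum of grade_k * coefficient_k
0*3 = 0
1*(-7) = -7
2*(-7) = -14
4*(-1) = -4
Total = 0 + (-7) + (-14) + (-4) = -25


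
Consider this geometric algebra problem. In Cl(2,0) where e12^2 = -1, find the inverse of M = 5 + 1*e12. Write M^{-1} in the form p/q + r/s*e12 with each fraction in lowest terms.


M = 5 + 1*e12, where e12^2 = -1.
Since M commutes with its reverse ~M = a - b*e12, M * ~M = a^2 - b^2*e12^2 = a^2 + b^2.
So M^{-1} = ~M / (a^2 + b^2) = (a - b*e12)/(a^2 + b^2).
a^2 + b^2 = 25 + 1 = 26
Scalar part = 5/26 = 5/26
Bivector coeff = -1/26 = -1/26
M^{-1} = 5/26 - 1/26*e12


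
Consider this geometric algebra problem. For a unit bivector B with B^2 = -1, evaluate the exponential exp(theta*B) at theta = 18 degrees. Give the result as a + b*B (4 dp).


For a unit bivector B with B^2 = -1, the exponential series gives
e^(theta*B) = cos(theta) + sin(theta)*B (the GA analogue of Euler's formula).
theta = 18 degrees = 0.314159 rad
cos(18 deg) = 0.9511
sin(18 deg) = 0.3090
exp(theta*B) = 0.9511 + 0.3090*B


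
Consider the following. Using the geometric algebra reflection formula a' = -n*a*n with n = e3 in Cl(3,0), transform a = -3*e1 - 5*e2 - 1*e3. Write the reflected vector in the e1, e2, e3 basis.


Reflection formula: a' = -n*a*n, with n = e3 (unit vector, n^2 = 1).
For reflection through hyperplane perp to e3:
The component along e3 flips sign, others stay.
a = (-3, -5, -1)
a' = (-3, -5, 1)
a' = -3*e1 - 5*e2 + 1*e3


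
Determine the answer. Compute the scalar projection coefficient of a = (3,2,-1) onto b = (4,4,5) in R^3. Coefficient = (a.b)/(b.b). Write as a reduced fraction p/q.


Projection coefficient = (a . b) / (b . b)
a . b = 3*4 + 2*4 + (-1)*5
= 12 + 8 + (-5) = 15
b . b = 4^2 + 4^2 + 5^2
= 16 + 16 + 25 = 57
Coefficient = 15/57
In lowest terms: 5/19


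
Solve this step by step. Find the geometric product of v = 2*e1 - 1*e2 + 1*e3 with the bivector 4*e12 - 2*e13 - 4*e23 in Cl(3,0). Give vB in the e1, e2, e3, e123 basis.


vB has grade-1 (vector) and grade-3 (trivector) parts: vB = (v _| B) + (v ^ B).
Vector part <vB>_1:
  e1: -v2*b12 - v3*b13 = -(-1)*(4) - (1)*(-2) = 6
  e2: v1*b12 - v3*b23 = (2)*(4) - (1)*(-4) = 12
  e3: v1*b13 + v2*b23 = (2)*(-2) + (-1)*(-4) = 0
Trivector part <vB>_3:
  e123: v1*b23 - v2*b13 + v3*b12 = (2)*(-4) - (-1)*(-2) + (1)*(4) = -6
vB = 6*e1 + 12*e2 + 0*e3 - 6*e123


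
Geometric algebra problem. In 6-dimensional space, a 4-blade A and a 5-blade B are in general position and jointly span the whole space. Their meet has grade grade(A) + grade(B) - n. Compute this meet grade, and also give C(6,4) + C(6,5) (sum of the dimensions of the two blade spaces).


Meet grade = grade(A) + grade(B) - n
= 4 + 5 - 6 = 3
C(6,4) = 15
C(6,5) = 6
dim_A + dim_B = 15 + 6 = 21


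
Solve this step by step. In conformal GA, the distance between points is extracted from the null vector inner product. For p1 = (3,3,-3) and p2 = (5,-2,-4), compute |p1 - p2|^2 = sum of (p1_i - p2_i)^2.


p1 - p2 = (-2, 5, 1)
|p1 - p2|^2 = (-2)^2 + 5^2 + 1^2
= 4 + 25 + 1
= 30


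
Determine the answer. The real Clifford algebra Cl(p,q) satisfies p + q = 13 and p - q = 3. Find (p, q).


We need p + q = 13 and p - q = 3.
Adding: 2p = 13 + 3 = 16, so p = 8.
Then q = 13 - 8 = 5.
(p, q) = (8, 5)


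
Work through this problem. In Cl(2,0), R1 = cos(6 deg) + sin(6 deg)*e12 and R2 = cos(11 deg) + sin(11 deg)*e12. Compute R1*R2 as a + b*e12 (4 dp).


Same-plane rotors commute and their half-angles add:
R1*R2 = cos(a1 + a2) + sin(a1 + a2)*e12.
a1 + a2 = 6 + 11 = 17 deg
cos(17 deg) = 0.9563
sin(17 deg) = 0.2924
R1*R2 = 0.9563 + 0.2924*e12


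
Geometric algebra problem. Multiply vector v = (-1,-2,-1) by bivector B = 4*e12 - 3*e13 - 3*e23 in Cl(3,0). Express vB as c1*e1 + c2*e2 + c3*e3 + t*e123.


vB has grade-1 (vector) and grade-3 (trivector) parts: vB = (v _| B) + (v ^ B).
Vector part <vB>_1:
  e1: -v2*b12 - v3*b13 = -(-2)*(4) - (-1)*(-3) = 5
  e2: v1*b12 - v3*b23 = (-1)*(4) - (-1)*(-3) = -7
  e3: v1*b13 + v2*b23 = (-1)*(-3) + (-2)*(-3) = 9
Trivector part <vB>_3:
  e123: v1*b23 - v2*b13 + v3*b12 = (-1)*(-3) - (-2)*(-3) + (-1)*(4) = -7
vB = 5*e1 - 7*e2 + 9*e3 - 7*e123


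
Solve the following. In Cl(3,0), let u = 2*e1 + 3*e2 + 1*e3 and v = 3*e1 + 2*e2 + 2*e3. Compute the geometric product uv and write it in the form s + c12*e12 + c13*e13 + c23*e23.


In Cl(3,0): e_i^2 = 1, e_ie_j = -e_je_i for i != j.
Scalar part = u . v = 2*3 + 3*2 + 1*2
= 6 + 6 + 2 = 14
e12 coeff = 2*2 - 3*3 = 4 - 9 = -5
e13 coeff = 2*2 - 1*3 = 4 - 3 = 1
e23 coeff = 3*2 - 1*2 = 6 - 2 = 4
uv = 14 - 5*e12 + 1*e13 + 4*e23


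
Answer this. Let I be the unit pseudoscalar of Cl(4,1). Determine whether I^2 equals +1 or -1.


The pseudoscalar I = e1...e_n (product of all n generators) of Cl(p,q) satisfies I^2 = (-1)^(q + n(n-1)/2).
p = 4, q = 1, n = p + q = 5
n(n-1)/2 = 5 * 4 / 2 = 10
Exponent = q + n(n-1)/2 = 1 + 10 = 11
I^2 = (-1)^11 = -1


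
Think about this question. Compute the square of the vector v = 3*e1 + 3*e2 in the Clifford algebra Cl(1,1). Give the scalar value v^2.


v^2 = sum of c_i^2 * e_i^2
Positive signature terms (e_i^2 = +1): 3^2 = 9
Negative signature terms (e_j^2 = -1): 3^2 = 9
v^2 = 9 - 9 = 0


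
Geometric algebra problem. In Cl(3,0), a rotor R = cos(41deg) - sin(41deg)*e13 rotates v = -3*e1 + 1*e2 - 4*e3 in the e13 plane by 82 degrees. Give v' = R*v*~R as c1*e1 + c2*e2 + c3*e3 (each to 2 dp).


Rotor R = cos(41deg) - sin(41deg)*e13
Rotation angle theta = 2 * 41 = 82 degrees in the e13 plane (e1 -> e3).
The component perpendicular to the plane (e2) is invariant: v'_2 = v2 = 1.00
cos(82deg) = 0.1392, sin(82deg) = 0.9903
v'_1 = v1*cos(theta) - v3*sin(theta) = -3*0.1392 - (-4)*0.9903 = 3.54
v'_3 = v1*sin(theta) + v3*cos(theta) = -3*0.9903 + (-4)*0.1392 = -3.53
v' = 3.54*e1 + 1.00*e2 - 3.53*e3


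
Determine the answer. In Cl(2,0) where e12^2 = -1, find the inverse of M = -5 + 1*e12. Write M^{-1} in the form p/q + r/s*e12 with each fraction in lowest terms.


M = -5 + 1*e12, where e12^2 = -1.
Since M commutes with its reverse ~M = a - b*e12, M * ~M = a^2 - b^2*e12^2 = a^2 + b^2.
So M^{-1} = ~M / (a^2 + b^2) = (a - b*e12)/(a^2 + b^2).
a^2 + b^2 = 25 + 1 = 26
Scalar part = -5/26 = -5/26
Bivector coeff = -1/26 = -1/26
M^{-1} = -5/26 - 1/26*e12


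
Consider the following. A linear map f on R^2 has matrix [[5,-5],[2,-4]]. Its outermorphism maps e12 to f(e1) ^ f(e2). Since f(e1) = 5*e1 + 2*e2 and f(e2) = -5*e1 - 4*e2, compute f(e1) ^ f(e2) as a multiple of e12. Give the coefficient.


The outermorphism of a linear map f sends e1^e2 to f(e1)^f(e2).
f(e1) = 5*e1 + 2*e2
f(e2) = -5*e1 - 4*e2
f(e1) ^ f(e2) = (5*e1 + 2*e2) ^ (-5*e1 - 4*e2)
= 5*(-4)*e12 + 2*(-5)*e21
= (-20 - (-10))*e12
= -10*e12
Coefficient = -10


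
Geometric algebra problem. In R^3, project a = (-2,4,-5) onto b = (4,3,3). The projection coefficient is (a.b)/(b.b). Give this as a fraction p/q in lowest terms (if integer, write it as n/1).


Projection coefficient = (a . b) / (b . b)
a . b = (-2)*4 + 4*3 + (-5)*3
= -8 + 12 + (-15) = -11
b . b = 4^2 + 3^2 + 3^2
= 16 + 9 + 9 = 34
Coefficient = -11/34
In lowest terms: -11/34


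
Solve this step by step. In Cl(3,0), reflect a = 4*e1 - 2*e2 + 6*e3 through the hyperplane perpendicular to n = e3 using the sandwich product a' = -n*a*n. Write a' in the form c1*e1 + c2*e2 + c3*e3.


Reflection formula: a' = -n*a*n, with n = e3 (unit vector, n^2 = 1).
For reflection through hyperplane perp to e3:
The component along e3 flips sign, others stay.
a = (4, -2, 6)
a' = (4, -2, -6)
a' = 4*e1 - 2*e2 - 6*e3


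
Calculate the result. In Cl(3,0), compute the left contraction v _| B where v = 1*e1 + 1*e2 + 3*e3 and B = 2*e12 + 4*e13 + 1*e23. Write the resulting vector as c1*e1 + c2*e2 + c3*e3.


Left contraction v _| B = <vB>_1 (grade-1 part of the geometric product vB).
Using e1_|e12 = e2, e2_|e12 = -e1, e1_|e13 = e3, e3_|e13 = -e1, e2_|e23 = e3, e3_|e23 = -e2:
e1 coeff: -v2*b12 - v3*b13 = -(1)*(2) - (3)*(4) = -14
e2 coeff: v1*b12 - v3*b23 = (1)*(2) - (3)*(1) = -1
e3 coeff: v1*b13 + v2*b23 = (1)*(4) + (1)*(1) = 5
v _| B = -14*e1 - 1*e2 + 5*e3


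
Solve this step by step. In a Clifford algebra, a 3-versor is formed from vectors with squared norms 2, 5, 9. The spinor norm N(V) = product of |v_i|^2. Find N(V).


Spinor norm N(V) = |v1|^2 * |v2|^2 * ... * |v3|^2
= 2 * 5 * 9
Running product: 2, 10, 90
N(V) = 90


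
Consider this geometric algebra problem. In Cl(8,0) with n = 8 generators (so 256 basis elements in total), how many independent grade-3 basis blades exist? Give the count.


Number of grade-k basis blades in Cl(p,q) with n = p + q is C(n, k).
n = 8 + 0 = 8
C(8, 3) = 8! / (3! * 5!)
= 40320 / (6 * 120)
= 56


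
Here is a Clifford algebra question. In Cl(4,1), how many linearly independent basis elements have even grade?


Even subalgebra dimension = 2^(n-1)
n = 4 + 1 = 5
2^(5 - 1) = 2^4 = 16
Verification: sum of C(5,k) for even k = 1 + 10 + 5 = 16
Result = 16


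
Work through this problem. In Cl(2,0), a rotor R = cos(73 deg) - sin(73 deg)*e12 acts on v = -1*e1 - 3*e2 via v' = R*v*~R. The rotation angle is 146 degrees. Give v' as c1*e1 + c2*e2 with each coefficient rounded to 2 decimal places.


Rotor R = cos(73deg) - sin(73deg)*e12
Rotation angle theta = 2 * 73 = 146 degrees
v' = R*v*~R rotates v by theta.
cos(146deg) = -0.8290, sin(146deg) = 0.5592
v'_1 = -1*cos(146deg) - (-3)*sin(146deg)
= -1*(-0.8290) - (-3)*0.5592
= 2.51
v'_2 = -1*sin(146deg) + (-3)*cos(146deg)
= -1*0.5592 + (-3)*(-0.8290)
= 1.93
v' = 2.51*e1 + 1.93*e2


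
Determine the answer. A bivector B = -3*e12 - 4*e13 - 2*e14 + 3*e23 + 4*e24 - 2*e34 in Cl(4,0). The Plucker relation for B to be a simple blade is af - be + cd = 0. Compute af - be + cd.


Plucker relation: af - be + cd
a*f = (-3)*(-2) = 6
b*e = (-4)*4 = -16
c*d = (-2)*3 = -6
af - be + cd = 6 - (-16) + (-6)
= 16


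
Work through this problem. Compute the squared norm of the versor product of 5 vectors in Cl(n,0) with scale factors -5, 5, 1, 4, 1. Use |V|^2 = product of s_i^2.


Each vector v_i has |v_i|^2 = s_i^2
Squared scales: (-5)^2 = 25, 5^2 = 25, 1^2 = 1, 4^2 = 16, 1^2 = 1
|V|^2 = 25 * 25 * 1 * 16 * 1
= 10000


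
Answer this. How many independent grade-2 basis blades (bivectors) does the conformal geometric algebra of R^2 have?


The conformal model of R^2 uses Cl(3,1) with m = 2 + 2 = 4 generators.
Number of grade-2 blades = C(m, 2) = C(4, 2)
= 4*3/2 = 6


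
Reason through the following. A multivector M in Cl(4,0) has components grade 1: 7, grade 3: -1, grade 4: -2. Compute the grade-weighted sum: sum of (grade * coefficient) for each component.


Grade-weighted sum = sum of grade_k * coefficient_k
1*7 = 7
3*(-1) = -3
4*(-2) = -8
Total = 7 + (-3) + (-8) = -4


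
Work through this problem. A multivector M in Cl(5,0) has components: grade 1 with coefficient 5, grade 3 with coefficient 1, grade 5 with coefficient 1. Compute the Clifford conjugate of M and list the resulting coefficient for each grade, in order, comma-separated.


Clifford conjugate sign for grade k: (-1)^(k(k+1)/2)
Grade 1: (-1)^(1*2/2) = (-1)^1 = -1, coeff 5 -> -5
Grade 3: (-1)^(3*4/2) = (-1)^6 = 1, coeff 1 -> 1
Grade 5: (-1)^(5*6/2) = (-1)^15 = -1, coeff 1 -> -1
Conjugated coefficients: -5, 1, -1


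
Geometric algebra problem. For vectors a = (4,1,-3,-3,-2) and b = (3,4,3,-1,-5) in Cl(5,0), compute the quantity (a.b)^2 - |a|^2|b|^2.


a . b = 4*3 + 1*4 + (-3)*3 + (-3)*(-1) + (-2)*(-5)
= 12 + 4 + (-9) + 3 + 10 = 20
|a|^2 = 4^2 + 1^2 + (-3)^2 + (-3)^2 + (-2)^2 = 39
|b|^2 = 3^2 + 4^2 + 3^2 + (-1)^2 + (-5)^2 = 60
(a.b)^2 = 20^2 = 400
|a|^2 * |b|^2 = 39 * 60 = 2340
Result = 400 - 2340 = -1940


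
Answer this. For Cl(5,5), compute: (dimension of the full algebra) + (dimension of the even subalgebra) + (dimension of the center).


n = 5 + 5 = 10
Total dim = 2^10 = 1024
Even subalgebra dim = 2^9 = 512
n is even, so center dim = 1
Sum = 1024 + 512 + 1 = 1537


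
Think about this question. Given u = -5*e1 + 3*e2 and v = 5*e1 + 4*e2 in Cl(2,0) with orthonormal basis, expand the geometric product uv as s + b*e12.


Expand: (-5*e1 + 3*e2)(5*e1 + 4*e2)
= (-5)*5*e1e1 + (-5)*4*e1e2 + 3*5*e2e1 + 3*4*e2e2
Using e1^2 = e2^2 = 1, e2e1 = -e1e2:
Scalar part s = (-5)*5 + 3*4 = -25 + 12 = -13
Bivector part b = (-5)*4 - 3*5 = -20 - 15 = -35
uv = -13 - 35*e12


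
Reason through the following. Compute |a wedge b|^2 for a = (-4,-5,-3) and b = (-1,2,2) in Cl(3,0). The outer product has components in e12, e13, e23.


a wedge b = (a1*b2 - a2*b1)*e12 + (a1*b3 - a3*b1)*e13 + (a2*b3 - a3*b2)*e23
e12 coeff: (-4)*2 - (-5)*(-1) = -8 - 5 = -13
e13 coeff: (-4)*2 - (-3)*(-1) = -8 - 3 = -11
e23 coeff: (-5)*2 - (-3)*2 = -10 - (-6) = -4
|a wedge b|^2 = (-13)^2 + (-11)^2 + (-4)^2
= 169 + 121 + 16
= 306


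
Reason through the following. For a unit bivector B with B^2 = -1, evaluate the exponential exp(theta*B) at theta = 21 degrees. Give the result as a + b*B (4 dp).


For a unit bivector B with B^2 = -1, the exponential series gives
e^(theta*B) = cos(theta) + sin(theta)*B (the GA analogue of Euler's formula).
theta = 21 degrees = 0.366519 rad
cos(21 deg) = 0.9336
sin(21 deg) = 0.3584
exp(theta*B) = 0.9336 + 0.3584*B


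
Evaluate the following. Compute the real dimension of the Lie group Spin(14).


Spin(n) double-covers SO(n); both have Lie algebra so(n) of dimension n(n-1)/2.
n = 14
n(n-1) = 14 * 13 = 182
dim Spin(14) = 182/2 = 91


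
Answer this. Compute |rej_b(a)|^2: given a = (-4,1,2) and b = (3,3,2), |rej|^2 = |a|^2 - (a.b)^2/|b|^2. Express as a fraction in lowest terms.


|a|^2 = (-4)^2 + 1^2 + 2^2 = 21
|b|^2 = 3^2 + 3^2 + 2^2 = 22
a . b = (-4)*3 + 1*3 + 2*2 = -5
(a.b)^2 = (-5)^2 = 25
|rej|^2 = 21 - 25/22
= (462 - 25)/22
= 437/22
In lowest terms: 437/22


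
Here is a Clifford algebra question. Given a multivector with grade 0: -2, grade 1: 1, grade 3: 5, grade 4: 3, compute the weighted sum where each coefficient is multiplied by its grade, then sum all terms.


Grade-weighted sum = sum of grade_k * coefficient_k
0*(-2) = 0
1*1 = 1
3*5 = 15
4*3 = 12
Total = 0 + 1 + 15 + 12 = 28


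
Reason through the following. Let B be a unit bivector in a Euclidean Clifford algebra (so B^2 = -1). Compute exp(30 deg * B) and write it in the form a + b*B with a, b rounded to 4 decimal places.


For a unit bivector B with B^2 = -1, the exponential series gives
e^(theta*B) = cos(theta) + sin(theta)*B (the GA analogue of Euler's formula).
theta = 30 degrees = 0.523599 rad
cos(30 deg) = 0.8660
sin(30 deg) = 0.5000
exp(theta*B) = 0.8660 + 0.5000*B


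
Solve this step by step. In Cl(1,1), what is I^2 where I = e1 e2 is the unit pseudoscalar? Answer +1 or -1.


The pseudoscalar I = e1...e_n (product of all n generators) of Cl(p,q) satisfies I^2 = (-1)^(q + n(n-1)/2).
p = 1, q = 1, n = p + q = 2
n(n-1)/2 = 2 * 1 / 2 = 1
Exponent = q + n(n-1)/2 = 1 + 1 = 2
I^2 = (-1)^2 = +1


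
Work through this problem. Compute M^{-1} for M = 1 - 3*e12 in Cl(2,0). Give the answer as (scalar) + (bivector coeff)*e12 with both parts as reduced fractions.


M = 1 - 3*e12, where e12^2 = -1.
Since M commutes with its reverse ~M = a - b*e12, M * ~M = a^2 - b^2*e12^2 = a^2 + b^2.
So M^{-1} = ~M / (a^2 + b^2) = (a - b*e12)/(a^2 + b^2).
a^2 + b^2 = 1 + 9 = 10
Scalar part = 1/10 = 1/10
Bivector coeff = 3/10 = 3/10
M^{-1} = 1/10 + 3/10*e12


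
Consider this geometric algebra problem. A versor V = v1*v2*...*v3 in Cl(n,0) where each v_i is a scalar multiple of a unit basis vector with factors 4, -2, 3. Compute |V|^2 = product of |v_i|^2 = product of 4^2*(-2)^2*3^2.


Each vector v_i has |v_i|^2 = s_i^2
Squared scales: 4^2 = 16, (-2)^2 = 4, 3^2 = 9
|V|^2 = 16 * 4 * 9
= 576


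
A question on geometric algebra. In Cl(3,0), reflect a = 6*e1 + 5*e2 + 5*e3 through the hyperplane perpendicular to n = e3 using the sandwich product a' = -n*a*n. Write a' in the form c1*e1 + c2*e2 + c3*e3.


Reflection formula: a' = -n*a*n, with n = e3 (unit vector, n^2 = 1).
For reflection through hyperplane perp to e3:
The component along e3 flips sign, others stay.
a = (6, 5, 5)
a' = (6, 5, -5)
a' = 6*e1 + 5*e2 - 5*e3


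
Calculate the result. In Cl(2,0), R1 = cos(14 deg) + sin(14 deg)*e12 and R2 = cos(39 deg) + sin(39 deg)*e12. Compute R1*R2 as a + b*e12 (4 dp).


Same-plane rotors commute and their half-angles add:
R1*R2 = cos(a1 + a2) + sin(a1 + a2)*e12.
a1 + a2 = 14 + 39 = 53 deg
cos(53 deg) = 0.6018
sin(53 deg) = 0.7986
R1*R2 = 0.6018 + 0.7986*e12


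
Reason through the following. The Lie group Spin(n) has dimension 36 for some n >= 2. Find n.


dim Spin(n) = dim so(n) = n(n-1)/2.
Solve n(n-1)/2 = 36, i.e. n^2 - n - 72 = 0.
Discriminant = 1 + 8*36 = 289
n = (1 + sqrt(289))/2 = (1 + 17)/2 = 9


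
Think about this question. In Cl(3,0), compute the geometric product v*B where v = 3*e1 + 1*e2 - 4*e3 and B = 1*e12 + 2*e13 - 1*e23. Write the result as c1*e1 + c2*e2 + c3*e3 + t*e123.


vB has grade-1 (vector) and grade-3 (trivector) parts: vB = (v _| B) + (v ^ B).
Vector part <vB>_1:
  e1: -v2*b12 - v3*b13 = -(1)*(1) - (-4)*(2) = 7
  e2: v1*b12 - v3*b23 = (3)*(1) - (-4)*(-1) = -1
  e3: v1*b13 + v2*b23 = (3)*(2) + (1)*(-1) = 5
Trivector part <vB>_3:
  e123: v1*b23 - v2*b13 + v3*b12 = (3)*(-1) - (1)*(2) + (-4)*(1) = -9
vB = 7*e1 - 1*e2 + 5*e3 - 9*e123


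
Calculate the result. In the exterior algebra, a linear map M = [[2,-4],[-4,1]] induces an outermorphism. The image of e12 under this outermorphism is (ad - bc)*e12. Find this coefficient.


The outermorphism of a linear map f sends e1^e2 to f(e1)^f(e2).
f(e1) = 2*e1 - 4*e2
f(e2) = -4*e1 + 1*e2
f(e1) ^ f(e2) = (2*e1 - 4*e2) ^ (-4*e1 + 1*e2)
= 2*1*e12 + (-4)*(-4)*e21
= (2 - 16)*e12
= -14*e12
Coefficient = -14


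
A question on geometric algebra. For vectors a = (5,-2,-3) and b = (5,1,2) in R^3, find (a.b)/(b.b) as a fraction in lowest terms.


Projection coefficient = (a . b) / (b . b)
a . b = 5*5 + (-2)*1 + (-3)*2
= 25 + (-2) + (-6) = 17
b . b = 5^2 + 1^2 + 2^2
= 25 + 1 + 4 = 30
Coefficient = 17/30
In lowest terms: 17/30


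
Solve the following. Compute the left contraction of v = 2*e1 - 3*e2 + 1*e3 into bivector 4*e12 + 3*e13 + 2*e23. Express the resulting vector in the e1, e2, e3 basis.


Left contraction v _| B = <vB>_1 (grade-1 part of the geometric product vB).
Using e1_|e12 = e2, e2_|e12 = -e1, e1_|e13 = e3, e3_|e13 = -e1, e2_|e23 = e3, e3_|e23 = -e2:
e1 coeff: -v2*b12 - v3*b13 = -(-3)*(4) - (1)*(3) = 9
e2 coeff: v1*b12 - v3*b23 = (2)*(4) - (1)*(2) = 6
e3 coeff: v1*b13 + v2*b23 = (2)*(3) + (-3)*(2) = 0
v _| B = 9*e1 + 6*e2 + 0*e3


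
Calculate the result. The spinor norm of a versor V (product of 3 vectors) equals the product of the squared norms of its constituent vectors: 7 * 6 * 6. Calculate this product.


Spinor norm N(V) = |v1|^2 * |v2|^2 * ... * |v3|^2
= 7 * 6 * 6
Running product: 7, 42, 252
N(V) = 252


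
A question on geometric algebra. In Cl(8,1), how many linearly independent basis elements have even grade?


Even subalgebra dimension = 2^(n-1)
n = 8 + 1 = 9
2^(9 - 1) = 2^8 = 256
Verification: sum of C(9,k) for even k = 1 + 36 + 126 + 84 + 9 = 256
Result = 256


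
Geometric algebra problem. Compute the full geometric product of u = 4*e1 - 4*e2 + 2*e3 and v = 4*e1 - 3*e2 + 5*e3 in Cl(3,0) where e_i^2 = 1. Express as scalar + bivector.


In Cl(3,0): e_i^2 = 1, e_ie_j = -e_je_i for i != j.
Scalar part = u . v = 4*4 + (-4)*(-3) + 2*5
= 16 + 12 + 10 = 38
e12 coeff = 4*(-3) - (-4)*4 = -12 - (-16) = 4
e13 coeff = 4*5 - 2*4 = 20 - 8 = 12
e23 coeff = (-4)*5 - 2*(-3) = -20 - (-6) = -14
uv = 38 + 4*e12 + 12*e13 - 14*e23


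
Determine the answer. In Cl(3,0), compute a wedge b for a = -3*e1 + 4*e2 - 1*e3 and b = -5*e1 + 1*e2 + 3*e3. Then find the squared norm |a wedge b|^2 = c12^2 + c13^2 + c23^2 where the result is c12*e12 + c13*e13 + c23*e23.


a wedge b = (a1*b2 - a2*b1)*e12 + (a1*b3 - a3*b1)*e13 + (a2*b3 - a3*b2)*e23
e12 coeff: (-3)*1 - 4*(-5) = -3 - (-20) = 17
e13 coeff: (-3)*3 - (-1)*(-5) = -9 - 5 = -14
e23 coeff: 4*3 - (-1)*1 = 12 - (-1) = 13
|a wedge b|^2 = 17^2 + (-14)^2 + 13^2
= 289 + 196 + 169
= 654


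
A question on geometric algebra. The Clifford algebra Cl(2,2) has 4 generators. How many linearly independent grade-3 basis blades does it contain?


Number of grade-k basis blades in Cl(p,q) with n = p + q is C(n, k).
n = 2 + 2 = 4
C(4, 3) = 4! / (3! * 1!)
= 24 / (6 * 1)
= 4


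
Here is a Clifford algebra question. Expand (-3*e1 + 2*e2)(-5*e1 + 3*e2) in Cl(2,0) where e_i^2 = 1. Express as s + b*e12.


Expand: (-3*e1 + 2*e2)(-5*e1 + 3*e2)
= (-3)*(-5)*e1e1 + (-3)*3*e1e2 + 2*(-5)*e2e1 + 2*3*e2e2
Using e1^2 = e2^2 = 1, e2e1 = -e1e2:
Scalar part s = (-3)*(-5) + 2*3 = 15 + 6 = 21
Bivector part b = (-3)*3 - 2*(-5) = -9 - (-10) = 1
uv = 21 + 1*e12


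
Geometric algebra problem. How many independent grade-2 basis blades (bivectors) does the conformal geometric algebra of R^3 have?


The conformal model of R^3 uses Cl(4,1) with m = 3 + 2 = 5 generators.
Number of grade-2 blades = C(m, 2) = C(5, 2)
= 5*4/2 = 10


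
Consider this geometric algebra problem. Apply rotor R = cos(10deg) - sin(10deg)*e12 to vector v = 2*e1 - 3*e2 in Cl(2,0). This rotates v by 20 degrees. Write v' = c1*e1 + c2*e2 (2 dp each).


Rotor R = cos(10deg) - sin(10deg)*e12
Rotation angle theta = 2 * 10 = 20 degrees
v' = R*v*~R rotates v by theta.
cos(20deg) = 0.9397, sin(20deg) = 0.3420
v'_1 = 2*cos(20deg) - (-3)*sin(20deg)
= 2*0.9397 - (-3)*0.3420
= 2.91
v'_2 = 2*sin(20deg) + (-3)*cos(20deg)
= 2*0.3420 + (-3)*0.9397
= -2.14
v' = 2.91*e1 - 2.14*e2


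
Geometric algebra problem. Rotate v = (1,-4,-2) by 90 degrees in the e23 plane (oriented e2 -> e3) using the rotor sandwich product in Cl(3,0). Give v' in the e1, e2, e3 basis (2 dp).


Rotor R = cos(45deg) - sin(45deg)*e23
Rotation angle theta = 2 * 45 = 90 degrees in the e23 plane (e2 -> e3).
The component perpendicular to the plane (e1) is invariant: v'_1 = v1 = 1.00
cos(90deg) = 0.0000, sin(90deg) = 1.0000
v'_2 = v2*cos(theta) - v3*sin(theta) = -4*0.0000 - (-2)*1.0000 = 2.00
v'_3 = v2*sin(theta) + v3*cos(theta) = -4*1.0000 + (-2)*0.0000 = -4.00
v' = 1.00*e1 + 2.00*e2 - 4.00*e3


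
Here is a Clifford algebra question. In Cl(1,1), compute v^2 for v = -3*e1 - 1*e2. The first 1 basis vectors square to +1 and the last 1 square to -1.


v^2 = sum of c_i^2 * e_i^2
Positive signature terms (e_i^2 = +1): (-3)^2 = 9
Negative signature terms (e_j^2 = -1): (-1)^2 = 1
v^2 = 9 - 1 = 8


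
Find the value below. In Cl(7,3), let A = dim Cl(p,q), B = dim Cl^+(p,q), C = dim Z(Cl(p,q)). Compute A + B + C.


n = 7 + 3 = 10
Total dim = 2^10 = 1024
Even subalgebra dim = 2^9 = 512
n is even, so center dim = 1
Sum = 1024 + 512 + 1 = 1537


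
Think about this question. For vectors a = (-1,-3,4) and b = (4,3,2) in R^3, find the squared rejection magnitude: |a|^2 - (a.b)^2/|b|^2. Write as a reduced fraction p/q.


|a|^2 = (-1)^2 + (-3)^2 + 4^2 = 26
|b|^2 = 4^2 + 3^2 + 2^2 = 29
a . b = (-1)*4 + (-3)*3 + 4*2 = -5
(a.b)^2 = (-5)^2 = 25
|rej|^2 = 26 - 25/29
= (754 - 25)/29
= 729/29
In lowest terms: 729/29


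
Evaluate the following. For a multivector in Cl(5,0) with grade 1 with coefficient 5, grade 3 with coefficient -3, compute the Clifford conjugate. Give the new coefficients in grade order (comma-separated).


Clifford conjugate sign for grade k: (-1)^(k(k+1)/2)
Grade 1: (-1)^(1*2/2) = (-1)^1 = -1, coeff 5 -> -5
Grade 3: (-1)^(3*4/2) = (-1)^6 = 1, coeff -3 -> -3
Conjugated coefficients: -5, -3


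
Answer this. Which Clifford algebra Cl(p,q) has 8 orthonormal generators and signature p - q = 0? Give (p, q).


We need p + q = 8 and p - q = 0.
Adding: 2p = 8 + 0 = 8, so p = 4.
Then q = 8 - 4 = 4.
(p, q) = (4, 4)


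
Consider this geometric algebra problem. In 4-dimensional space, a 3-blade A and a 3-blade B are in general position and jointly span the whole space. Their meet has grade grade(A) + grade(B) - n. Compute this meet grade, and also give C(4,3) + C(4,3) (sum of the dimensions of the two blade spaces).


Meet grade = grade(A) + grade(B) - n
= 3 + 3 - 4 = 2
C(4,3) = 4
C(4,3) = 4
dim_A + dim_B = 4 + 4 = 8


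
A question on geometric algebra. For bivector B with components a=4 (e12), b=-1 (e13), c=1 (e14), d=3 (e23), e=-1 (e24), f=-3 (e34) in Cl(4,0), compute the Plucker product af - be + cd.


Plucker relation: af - be + cd
a*f = 4*(-3) = -12
b*e = (-1)*(-1) = 1
c*d = 1*3 = 3
af - be + cd = -12 - 1 + 3
= -10


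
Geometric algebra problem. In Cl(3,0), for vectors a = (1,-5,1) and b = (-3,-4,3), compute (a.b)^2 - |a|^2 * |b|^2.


a . b = 1*(-3) + (-5)*(-4) + 1*3
= -3 + 20 + 3 = 20
|a|^2 = 1^2 + (-5)^2 + 1^2 = 27
|b|^2 = (-3)^2 + (-4)^2 + 3^2 = 34
(a.b)^2 = 20^2 = 400
|a|^2 * |b|^2 = 27 * 34 = 918
Result = 400 - 918 = -518


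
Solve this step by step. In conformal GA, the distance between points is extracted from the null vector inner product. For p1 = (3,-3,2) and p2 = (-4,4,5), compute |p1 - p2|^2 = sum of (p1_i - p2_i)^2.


p1 - p2 = (7, -7, -3)
|p1 - p2|^2 = 7^2 + (-7)^2 + (-3)^2
= 49 + 49 + 9
= 107


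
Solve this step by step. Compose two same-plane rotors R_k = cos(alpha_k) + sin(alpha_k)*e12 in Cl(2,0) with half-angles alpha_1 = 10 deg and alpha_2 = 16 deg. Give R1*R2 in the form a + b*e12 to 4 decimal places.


Same-plane rotors commute and their half-angles add:
R1*R2 = cos(a1 + a2) + sin(a1 + a2)*e12.
a1 + a2 = 10 + 16 = 26 deg
cos(26 deg) = 0.8988
sin(26 deg) = 0.4384
R1*R2 = 0.8988 + 0.4384*e12


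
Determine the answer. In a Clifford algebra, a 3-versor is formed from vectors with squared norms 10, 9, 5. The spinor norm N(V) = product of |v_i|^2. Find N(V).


Spinor norm N(V) = |v1|^2 * |v2|^2 * ... * |v3|^2
= 10 * 9 * 5
Running product: 10, 90, 450
N(V) = 450


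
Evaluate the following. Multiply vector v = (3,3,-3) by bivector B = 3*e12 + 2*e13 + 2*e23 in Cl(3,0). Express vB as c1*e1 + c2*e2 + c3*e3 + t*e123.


vB has grade-1 (vector) and grade-3 (trivector) parts: vB = (v _| B) + (v ^ B).
Vector part <vB>_1:
  e1: -v2*b12 - v3*b13 = -(3)*(3) - (-3)*(2) = -3
  e2: v1*b12 - v3*b23 = (3)*(3) - (-3)*(2) = 15
  e3: v1*b13 + v2*b23 = (3)*(2) + (3)*(2) = 12
Trivector part <vB>_3:
  e123: v1*b23 - v2*b13 + v3*b12 = (3)*(2) - (3)*(2) + (-3)*(3) = -9
vB = -3*e1 + 15*e2 + 12*e3 - 9*e123


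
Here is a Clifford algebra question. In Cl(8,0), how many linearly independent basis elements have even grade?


Even subalgebra dimension = 2^(n-1)
n = 8 + 0 = 8
2^(8 - 1) = 2^7 = 128
Verification: sum of C(8,k) for even k = 1 + 28 + 70 + 28 + 1 = 128
Result = 128


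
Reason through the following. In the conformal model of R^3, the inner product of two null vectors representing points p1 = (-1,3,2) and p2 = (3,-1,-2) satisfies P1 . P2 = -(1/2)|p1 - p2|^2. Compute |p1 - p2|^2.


p1 - p2 = (-4, 4, 4)
|p1 - p2|^2 = (-4)^2 + 4^2 + 4^2
= 16 + 16 + 16
= 48


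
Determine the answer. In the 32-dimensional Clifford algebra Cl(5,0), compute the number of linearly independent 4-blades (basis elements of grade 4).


Number of grade-k basis blades in Cl(p,q) with n = p + q is C(n, k).
n = 5 + 0 = 5
C(5, 4) = 5! / (4! * 1!)
= 120 / (24 * 1)
= 5


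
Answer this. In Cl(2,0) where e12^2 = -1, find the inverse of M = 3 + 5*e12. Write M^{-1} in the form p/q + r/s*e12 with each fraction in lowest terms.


M = 3 + 5*e12, where e12^2 = -1.
Since M commutes with its reverse ~M = a - b*e12, M * ~M = a^2 - b^2*e12^2 = a^2 + b^2.
So M^{-1} = ~M / (a^2 + b^2) = (a - b*e12)/(a^2 + b^2).
a^2 + b^2 = 9 + 25 = 34
Scalar part = 3/34 = 3/34
Bivector coeff = -5/34 = -5/34
M^{-1} = 3/34 - 5/34*e12


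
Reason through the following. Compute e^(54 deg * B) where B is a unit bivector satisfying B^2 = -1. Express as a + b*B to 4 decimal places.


For a unit bivector B with B^2 = -1, the exponential series gives
e^(theta*B) = cos(theta) + sin(theta)*B (the GA analogue of Euler's formula).
theta = 54 degrees = 0.942478 rad
cos(54 deg) = 0.5878
sin(54 deg) = 0.8090
exp(theta*B) = 0.5878 + 0.8090*B


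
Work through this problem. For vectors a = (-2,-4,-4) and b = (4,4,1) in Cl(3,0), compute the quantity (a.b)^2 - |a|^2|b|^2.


a . b = (-2)*4 + (-4)*4 + (-4)*1
= -8 + (-16) + (-4) = -28
|a|^2 = (-2)^2 + (-4)^2 + (-4)^2 = 36
|b|^2 = 4^2 + 4^2 + 1^2 = 33
(a.b)^2 = (-28)^2 = 784
|a|^2 * |b|^2 = 36 * 33 = 1188
Result = 784 - 1188 = -404


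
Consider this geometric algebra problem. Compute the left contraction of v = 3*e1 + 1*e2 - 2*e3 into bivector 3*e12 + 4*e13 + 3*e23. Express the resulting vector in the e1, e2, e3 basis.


Left contraction v _| B = <vB>_1 (grade-1 part of the geometric product vB).
Using e1_|e12 = e2, e2_|e12 = -e1, e1_|e13 = e3, e3_|e13 = -e1, e2_|e23 = e3, e3_|e23 = -e2:
e1 coeff: -v2*b12 - v3*b13 = -(1)*(3) - (-2)*(4) = 5
e2 coeff: v1*b12 - v3*b23 = (3)*(3) - (-2)*(3) = 15
e3 coeff: v1*b13 + v2*b23 = (3)*(4) + (1)*(3) = 15
v _| B = 5*e1 + 15*e2 + 15*e3


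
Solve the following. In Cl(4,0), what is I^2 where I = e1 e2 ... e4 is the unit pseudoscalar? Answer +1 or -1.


The pseudoscalar I = e1...e_n (product of all n generators) of Cl(p,q) satisfies I^2 = (-1)^(q + n(n-1)/2).
p = 4, q = 0, n = p + q = 4
n(n-1)/2 = 4 * 3 / 2 = 6
Exponent = q + n(n-1)/2 = 0 + 6 = 6
I^2 = (-1)^6 = +1


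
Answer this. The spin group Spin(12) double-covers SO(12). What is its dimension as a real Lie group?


Spin(n) double-covers SO(n); both have Lie algebra so(n) of dimension n(n-1)/2.
n = 12
n(n-1) = 12 * 11 = 132
dim Spin(12) = 132/2 = 66


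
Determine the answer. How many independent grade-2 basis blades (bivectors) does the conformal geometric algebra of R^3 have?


The conformal model of R^3 uses Cl(4,1) with m = 3 + 2 = 5 generators.
Number of grade-2 blades = C(m, 2) = C(5, 2)
= 5*4/2 = 10


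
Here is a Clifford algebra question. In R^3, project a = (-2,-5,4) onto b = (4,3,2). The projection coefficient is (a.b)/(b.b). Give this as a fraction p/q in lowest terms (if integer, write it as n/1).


Projection coefficient = (a . b) / (b . b)
a . b = (-2)*4 + (-5)*3 + 4*2
= -8 + (-15) + 8 = -15
b . b = 4^2 + 3^2 + 2^2
= 16 + 9 + 4 = 29
Coefficient = -15/29
In lowest terms: -15/29


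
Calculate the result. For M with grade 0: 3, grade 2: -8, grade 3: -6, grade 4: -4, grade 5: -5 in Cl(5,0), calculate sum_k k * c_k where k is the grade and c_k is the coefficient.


Grade-weighted sum = sum of grade_k * coefficient_k
0*3 = 0
2*(-8) = -16
3*(-6) = -18
4*(-4) = -16
5*(-5) = -25
Total = 0 + (-16) + (-18) + (-16) + (-25) = -75


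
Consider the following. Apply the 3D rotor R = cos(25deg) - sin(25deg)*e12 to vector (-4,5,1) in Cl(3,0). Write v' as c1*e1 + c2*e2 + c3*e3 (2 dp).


Rotor R = cos(25deg) - sin(25deg)*e12
Rotation angle theta = 2 * 25 = 50 degrees in the e12 plane (e1 -> e2).
The component perpendicular to the plane (e3) is invariant: v'_3 = v3 = 1.00
cos(50deg) = 0.6428, sin(50deg) = 0.7660
v'_1 = v1*cos(theta) - v2*sin(theta) = -4*0.6428 - 5*0.7660 = -6.40
v'_2 = v1*sin(theta) + v2*cos(theta) = -4*0.7660 + 5*0.6428 = 0.15
v' = -6.40*e1 + 0.15*e2 + 1.00*e3


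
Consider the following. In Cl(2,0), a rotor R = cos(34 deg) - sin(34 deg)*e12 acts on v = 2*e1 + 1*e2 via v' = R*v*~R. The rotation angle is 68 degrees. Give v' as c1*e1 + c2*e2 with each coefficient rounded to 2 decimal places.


Rotor R = cos(34deg) - sin(34deg)*e12
Rotation angle theta = 2 * 34 = 68 degrees
v' = R*v*~R rotates v by theta.
cos(68deg) = 0.3746, sin(68deg) = 0.9272
v'_1 = 2*cos(68deg) - 1*sin(68deg)
= 2*0.3746 - 1*0.9272
= -0.18
v'_2 = 2*sin(68deg) + 1*cos(68deg)
= 2*0.9272 + 1*0.3746
= 2.23
v' = -0.18*e1 + 2.23*e2


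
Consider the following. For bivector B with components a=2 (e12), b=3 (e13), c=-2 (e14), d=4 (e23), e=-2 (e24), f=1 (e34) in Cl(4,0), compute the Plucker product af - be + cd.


Plucker relation: af - be + cd
a*f = 2*1 = 2
b*e = 3*(-2) = -6
c*d = (-2)*4 = -8
af - be + cd = 2 - (-6) + (-8)
= 0


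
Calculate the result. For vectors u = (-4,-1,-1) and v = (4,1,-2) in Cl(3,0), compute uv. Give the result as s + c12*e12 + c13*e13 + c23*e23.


In Cl(3,0): e_i^2 = 1, e_ie_j = -e_je_i for i != j.
Scalar part = u . v = (-4)*4 + (-1)*1 + (-1)*(-2)
= -16 + (-1) + 2 = -15
e12 coeff = (-4)*1 - (-1)*4 = -4 - (-4) = 0
e13 coeff = (-4)*(-2) - (-1)*4 = 8 - (-4) = 12
e23 coeff = (-1)*(-2) - (-1)*1 = 2 - (-1) = 3
uv = -15 + 0*e12 + 12*e13 + 3*e23


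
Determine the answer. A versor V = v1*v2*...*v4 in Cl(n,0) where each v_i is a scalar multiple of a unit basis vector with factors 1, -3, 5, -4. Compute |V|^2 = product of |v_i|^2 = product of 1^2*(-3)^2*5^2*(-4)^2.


Each vector v_i has |v_i|^2 = s_i^2
Squared scales: 1^2 = 1, (-3)^2 = 9, 5^2 = 25, (-4)^2 = 16
|V|^2 = 1 * 9 * 25 * 16
= 3600


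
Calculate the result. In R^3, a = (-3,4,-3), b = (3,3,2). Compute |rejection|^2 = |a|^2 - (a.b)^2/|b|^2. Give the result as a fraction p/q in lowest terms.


|a|^2 = (-3)^2 + 4^2 + (-3)^2 = 34
|b|^2 = 3^2 + 3^2 + 2^2 = 22
a . b = (-3)*3 + 4*3 + (-3)*2 = -3
(a.b)^2 = (-3)^2 = 9
|rej|^2 = 34 - 9/22
= (748 - 9)/22
= 739/22
In lowest terms: 739/22


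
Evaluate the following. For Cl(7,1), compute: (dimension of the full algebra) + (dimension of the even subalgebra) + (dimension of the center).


n = 7 + 1 = 8
Total dim = 2^8 = 256
Even subalgebra dim = 2^7 = 128
n is even, so center dim = 1
Sum = 256 + 128 + 1 = 385


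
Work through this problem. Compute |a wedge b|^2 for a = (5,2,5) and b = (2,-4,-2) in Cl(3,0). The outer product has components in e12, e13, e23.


a wedge b = (a1*b2 - a2*b1)*e12 + (a1*b3 - a3*b1)*e13 + (a2*b3 - a3*b2)*e23
e12 coeff: 5*(-4) - 2*2 = -20 - 4 = -24
e13 coeff: 5*(-2) - 5*2 = -10 - 10 = -20
e23 coeff: 2*(-2) - 5*(-4) = -4 - (-20) = 16
|a wedge b|^2 = (-24)^2 + (-20)^2 + 16^2
= 576 + 400 + 256
= 1232


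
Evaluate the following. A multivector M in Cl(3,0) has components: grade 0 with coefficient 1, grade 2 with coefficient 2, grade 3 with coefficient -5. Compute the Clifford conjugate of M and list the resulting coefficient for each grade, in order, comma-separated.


Clifford conjugate sign for grade k: (-1)^(k(k+1)/2)
Grade 0: (-1)^(0*1/2) = (-1)^0 = 1, coeff 1 -> 1
Grade 2: (-1)^(2*3/2) = (-1)^3 = -1, coeff 2 -> -2
Grade 3: (-1)^(3*4/2) = (-1)^6 = 1, coeff -5 -> -5
Conjugated coefficients: 1, -2, -5


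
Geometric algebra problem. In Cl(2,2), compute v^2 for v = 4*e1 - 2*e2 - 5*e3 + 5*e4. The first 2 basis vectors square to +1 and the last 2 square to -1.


v^2 = sum of c_i^2 * e_i^2
Positive signature terms (e_i^2 = +1): 4^2 + (-2)^2 = 20
Negative signature terms (e_j^2 = -1): (-5)^2 + 5^2 = 50
v^2 = 20 - 50 = -30


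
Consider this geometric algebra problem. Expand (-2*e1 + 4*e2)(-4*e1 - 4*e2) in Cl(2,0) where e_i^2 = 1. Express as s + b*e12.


Expand: (-2*e1 + 4*e2)(-4*e1 - 4*e2)
= (-2)*(-4)*e1e1 + (-2)*(-4)*e1e2 + 4*(-4)*e2e1 + 4*(-4)*e2e2
Using e1^2 = e2^2 = 1, e2e1 = -e1e2:
Scalar part s = (-2)*(-4) + 4*(-4) = 8 + (-16) = -8
Bivector part b = (-2)*(-4) - 4*(-4) = 8 - (-16) = 24
uv = -8 + 24*e12


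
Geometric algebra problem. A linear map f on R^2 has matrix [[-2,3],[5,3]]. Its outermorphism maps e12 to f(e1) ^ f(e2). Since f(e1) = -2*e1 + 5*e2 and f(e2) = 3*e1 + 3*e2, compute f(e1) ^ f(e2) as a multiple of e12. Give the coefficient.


The outermorphism of a linear map f sends e1^e2 to f(e1)^f(e2).
f(e1) = -2*e1 + 5*e2
f(e2) = 3*e1 + 3*e2
f(e1) ^ f(e2) = (-2*e1 + 5*e2) ^ (3*e1 + 3*e2)
= (-2)*3*e12 + 5*3*e21
= (-6 - 15)*e12
= -21*e12
Coefficient = -21


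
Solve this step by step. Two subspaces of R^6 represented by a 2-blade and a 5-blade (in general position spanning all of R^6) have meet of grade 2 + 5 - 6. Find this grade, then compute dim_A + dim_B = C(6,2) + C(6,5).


Meet grade = grade(A) + grade(B) - n
= 2 + 5 - 6 = 1
C(6,2) = 15
C(6,5) = 6
dim_A + dim_B = 15 + 6 = 21


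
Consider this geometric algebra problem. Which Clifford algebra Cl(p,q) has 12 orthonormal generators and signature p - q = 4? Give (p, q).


We need p + q = 12 and p - q = 4.
Adding: 2p = 12 + 4 = 16, so p = 8.
Then q = 12 - 8 = 4.
(p, q) = (8, 4)


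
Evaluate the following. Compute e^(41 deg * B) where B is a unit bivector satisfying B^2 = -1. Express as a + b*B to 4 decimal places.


For a unit bivector B with B^2 = -1, the exponential series gives
e^(theta*B) = cos(theta) + sin(theta)*B (the GA analogue of Euler's formula).
theta = 41 degrees = 0.715585 rad
cos(41 deg) = 0.7547
sin(41 deg) = 0.6561
exp(theta*B) = 0.7547 + 0.6561*B


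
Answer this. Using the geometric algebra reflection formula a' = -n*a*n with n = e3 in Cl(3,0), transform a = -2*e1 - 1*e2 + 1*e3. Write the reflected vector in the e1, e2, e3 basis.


Reflection formula: a' = -n*a*n, with n = e3 (unit vector, n^2 = 1).
For reflection through hyperplane perp to e3:
The component along e3 flips sign, others stay.
a = (-2, -1, 1)
a' = (-2, -1, -1)
a' = -2*e1 - 1*e2 - 1*e3


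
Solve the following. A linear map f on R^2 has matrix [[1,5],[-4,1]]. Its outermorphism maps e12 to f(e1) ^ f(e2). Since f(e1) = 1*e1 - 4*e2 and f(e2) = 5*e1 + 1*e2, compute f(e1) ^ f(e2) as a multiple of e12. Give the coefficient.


The outermorphism of a linear map f sends e1^e2 to f(e1)^f(e2).
f(e1) = 1*e1 - 4*e2
f(e2) = 5*e1 + 1*e2
f(e1) ^ f(e2) = (1*e1 - 4*e2) ^ (5*e1 + 1*e2)
= 1*1*e12 + (-4)*5*e21
= (1 - (-20))*e12
= 21*e12
Coefficient = 21


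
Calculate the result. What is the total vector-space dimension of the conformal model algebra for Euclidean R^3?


The conformal model of R^3 uses Cl(4,1): the 3 Euclidean generators plus two extra orthogonal generators e+ (e+^2 = +1) and e- (e-^2 = -1), from which the null vectors e0, einf are built.
Number of generators m = 3 + 2 = 5.
dim Cl(p,q) = 2^m = 2^5 = 32


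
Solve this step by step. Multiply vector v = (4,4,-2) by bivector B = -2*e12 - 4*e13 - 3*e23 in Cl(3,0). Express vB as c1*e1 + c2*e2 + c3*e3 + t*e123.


vB has grade-1 (vector) and grade-3 (trivector) parts: vB = (v _| B) + (v ^ B).
Vector part <vB>_1:
  e1: -v2*b12 - v3*b13 = -(4)*(-2) - (-2)*(-4) = 0
  e2: v1*b12 - v3*b23 = (4)*(-2) - (-2)*(-3) = -14
  e3: v1*b13 + v2*b23 = (4)*(-4) + (4)*(-3) = -28
Trivector part <vB>_3:
  e123: v1*b23 - v2*b13 + v3*b12 = (4)*(-3) - (4)*(-4) + (-2)*(-2) = 8
vB = 0*e1 - 14*e2 - 28*e3 + 8*e123
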